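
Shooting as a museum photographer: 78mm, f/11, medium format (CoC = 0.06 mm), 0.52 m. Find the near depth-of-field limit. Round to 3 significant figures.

Hyperfocal distance H = f²/(N·c) + f = 78²/(11 × 0.06) + 78 = 6084/0.66 + 78 ≈ 9296.2 mm ≈ 9.296 m.
Near limit Dn = s·(H − f)/(H + s − 2f) = 520 × (9296.2 − 78) / (9296.2 + 520 − 2 × 78) = 520 × 9218.2 / 9660.2 ≈ 496.21 mm.

496 mm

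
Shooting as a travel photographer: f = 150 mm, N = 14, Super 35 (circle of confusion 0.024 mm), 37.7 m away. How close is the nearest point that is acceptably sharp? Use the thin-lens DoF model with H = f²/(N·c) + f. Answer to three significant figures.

24.2 m

Hyperfocal distance H = f²/(N·c) + f = 150²/(14 × 0.024) + 150 = 22500/0.336 + 150 ≈ 67114.3 mm ≈ 67.11 m.
Near limit Dn = s·(H − f)/(H + s − 2f) = 37700 × (67114.3 − 150) / (67114.3 + 37700 − 2 × 150) = 37700 × 66964.3 / 104514.3 ≈ 24155 mm ≈ 24.2 m.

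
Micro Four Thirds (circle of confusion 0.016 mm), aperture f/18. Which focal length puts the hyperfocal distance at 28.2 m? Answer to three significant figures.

90.0 mm

From H = f²/(N·c) + f, with f ≪ H: f ≈ √(H·N·c) = √(28200 × 18 × 0.016) = √8121.6 ≈ 90.12 mm.
Exact: f² + N·c·f − N·c·H = 0 ⇒ f = (−N·c + √((N·c)² + 4·N·c·H))/2 = (−0.288 + √32486)/2 ≈ 89.976 mm ≈ 90.0 mm.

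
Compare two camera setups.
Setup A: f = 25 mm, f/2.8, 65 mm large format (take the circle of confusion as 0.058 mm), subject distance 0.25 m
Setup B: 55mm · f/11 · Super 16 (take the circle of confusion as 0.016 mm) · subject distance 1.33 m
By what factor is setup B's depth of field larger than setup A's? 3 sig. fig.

6.76

Setup A: H = 25²/(2.8×0.058) + 25 ≈ 3873.5 mm; DoF = Df − Dn = 265.524 − 236.191 ≈ 29.333 mm.
Setup B: H = 55²/(11×0.016) + 55 ≈ 17242.5 mm; DoF = Df − Dn = 1436.57 − 1238.15 ≈ 198.42 mm.
Ratio = 198.42 / 29.333 ≈ 6.76.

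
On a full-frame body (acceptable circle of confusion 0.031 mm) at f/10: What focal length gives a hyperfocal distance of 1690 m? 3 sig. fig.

724 mm

From H = f²/(N·c) + f, with f ≪ H: f ≈ √(H·N·c) = √(1690000 × 10 × 0.031) = √523900 ≈ 723.8 mm.
The +f correction barely moves this — solving exactly, f² + N·c·f − N·c·H = 0 ⇒ f = (−N·c + √((N·c)² + 4·N·c·H))/2 = (−0.31 + √2095600)/2 ≈ 723.65 mm, so f ≈ 724 mm.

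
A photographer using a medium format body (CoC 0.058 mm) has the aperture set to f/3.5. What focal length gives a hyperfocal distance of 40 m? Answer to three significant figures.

From H = f²/(N·c) + f, with f ≪ H: f ≈ √(H·N·c) = √(40000 × 3.5 × 0.058) = √8120.0 ≈ 90.11 mm.
Exact: f² + N·c·f − N·c·H = 0 ⇒ f = (−N·c + √((N·c)² + 4·N·c·H))/2 = (−0.203 + √32480)/2 ≈ 90.010 mm ≈ 90.0 mm.

90.0 mm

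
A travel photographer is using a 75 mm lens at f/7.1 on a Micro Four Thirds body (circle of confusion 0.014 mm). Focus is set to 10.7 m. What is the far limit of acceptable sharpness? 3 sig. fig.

Hyperfocal distance H = f²/(N·c) + f = 75²/(7.1 × 0.014) + 75 = 5625/0.0994 + 75 ≈ 56664.5 mm ≈ 56.66 m.
Far limit Df = s·(H − f)/(H − s) = 10700 × (56664.5 − 75) / (56664.5 − 10700) = 10700 × 56589.5 / 45964.5 ≈ 13173 mm ≈ 13.2 m.

13.2 m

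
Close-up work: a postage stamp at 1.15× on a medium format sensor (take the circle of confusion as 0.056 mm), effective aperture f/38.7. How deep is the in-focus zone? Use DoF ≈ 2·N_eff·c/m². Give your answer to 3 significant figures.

At magnification m, DoF ≈ 2·N_eff·c/m² = 2 × 38.7 × 0.056 / 1.15² = 4.334 / 1.322 ≈ 3.28 mm.

3.28 mm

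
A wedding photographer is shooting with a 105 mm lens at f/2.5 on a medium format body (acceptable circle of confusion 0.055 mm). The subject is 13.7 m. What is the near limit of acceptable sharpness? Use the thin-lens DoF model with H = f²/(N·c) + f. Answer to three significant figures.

11.7 m

Hyperfocal distance H = f²/(N·c) + f = 105²/(2.5 × 0.055) + 105 = 11025/0.1375 + 105 ≈ 80286.8 mm ≈ 80.29 m.
Near limit Dn = s·(H − f)/(H + s − 2f) = 13700 × (80286.8 − 105) / (80286.8 + 13700 − 2 × 105) = 13700 × 80181.8 / 93776.8 ≈ 11714 mm ≈ 11.7 m.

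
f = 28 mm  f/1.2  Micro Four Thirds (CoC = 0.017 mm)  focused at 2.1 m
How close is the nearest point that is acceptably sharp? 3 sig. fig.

1.99 m

Hyperfocal distance H = f²/(N·c) + f = 28²/(1.2 × 0.017) + 28 = 784/0.0204 + 28 ≈ 38459.4 mm ≈ 38.46 m.
Near limit Dn = s·(H − f)/(H + s − 2f) = 2100 × (38459.4 − 28) / (38459.4 + 2100 − 2 × 28) = 2100 × 38431.4 / 40503.4 ≈ 1992.6 mm ≈ 1.99 m.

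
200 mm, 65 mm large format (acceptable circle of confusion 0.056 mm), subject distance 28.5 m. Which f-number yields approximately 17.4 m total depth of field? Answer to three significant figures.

Write h = H − f = f²/(N·c). The thin-lens limits are Dn = s·h/(h + (s−f)) and Df = s·h/(h − (s−f)), so DoF = Df − Dn = 2·s·(s−f)·h / (h² − (s−f)²).
That is a quadratic in h: DoF·h² − 2·s·(s−f)·h − DoF·(s−f)² = 0 ⇒ h = (s−f)·(s + √(s² + DoF²)) / DoF = 28300 × (28500 + √(28500² + 17400²)) / 17400 = 28300 × (28500 + 33391.8) / 17400 ≈ 100663 mm.
Then N = f²/(c·h) = 200² / (0.056 × 100663) = 40000 / 5637.1 ≈ 7.10.

f/7.10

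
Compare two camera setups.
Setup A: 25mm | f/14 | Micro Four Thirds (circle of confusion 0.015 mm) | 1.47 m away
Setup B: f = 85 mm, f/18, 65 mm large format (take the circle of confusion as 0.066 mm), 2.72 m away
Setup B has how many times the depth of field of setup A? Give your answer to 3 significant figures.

1.55

Setup A: H = 25²/(14×0.015) + 25 ≈ 3001.2 mm; DoF = Df − Dn = 2857.3 − 989.6 ≈ 1867.7 mm.
Setup B: H = 85²/(18×0.066) + 85 ≈ 6166.6 mm; DoF = Df − Dn = 4799.5 − 1897.8 ≈ 2901.7 mm.
Ratio = 2901.7 / 1867.7 ≈ 1.55.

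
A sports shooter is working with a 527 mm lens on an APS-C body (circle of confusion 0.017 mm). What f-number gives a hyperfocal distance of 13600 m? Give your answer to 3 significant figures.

f/1.20

Rearrange H = f²/(N·c) + f for N: N = f² / ((H − f)·c).
N = 527² / ((13600000 − 527) × 0.017) = 277729 / 231191 ≈ 1.20.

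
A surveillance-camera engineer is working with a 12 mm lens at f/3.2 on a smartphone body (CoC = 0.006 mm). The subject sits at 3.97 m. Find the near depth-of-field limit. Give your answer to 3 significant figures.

2.60 m

Hyperfocal distance H = f²/(N·c) + f = 12²/(3.2 × 0.006) + 12 = 144/0.0192 + 12 ≈ 7512.0 mm ≈ 7.512 m.
Near limit Dn = s·(H − f)/(H + s − 2f) = 3970 × (7512.0 − 12) / (7512.0 + 3970 − 2 × 12) = 3970 × 7500.0 / 11458.0 ≈ 2598.6 mm ≈ 2.60 m.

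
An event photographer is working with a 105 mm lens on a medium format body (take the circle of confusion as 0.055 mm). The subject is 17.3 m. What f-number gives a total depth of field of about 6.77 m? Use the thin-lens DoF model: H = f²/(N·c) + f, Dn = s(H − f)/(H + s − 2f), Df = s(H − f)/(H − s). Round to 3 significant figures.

f/2.20

Write h = H − f = f²/(N·c). The thin-lens limits are Dn = s·h/(h + (s−f)) and Df = s·h/(h − (s−f)), so DoF = Df − Dn = 2·s·(s−f)·h / (h² − (s−f)²).
That is a quadratic in h: DoF·h² − 2·s·(s−f)·h − DoF·(s−f)² = 0 ⇒ h = (s−f)·(s + √(s² + DoF²)) / DoF = 17195 × (17300 + √(17300² + 6770²)) / 6770 = 17195 × (17300 + 18577.5) / 6770 ≈ 91125 mm.
Then N = f²/(c·h) = 105² / (0.055 × 91125) = 11025 / 5011.9 ≈ 2.20.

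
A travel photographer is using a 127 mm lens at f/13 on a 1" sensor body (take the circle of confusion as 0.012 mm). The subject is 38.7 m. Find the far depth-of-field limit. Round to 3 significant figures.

61.7 m

Hyperfocal distance H = f²/(N·c) + f = 127²/(13 × 0.012) + 127 = 16129/0.156 + 127 ≈ 103518.0 mm ≈ 103.5 m.
Far limit Df = s·(H − f)/(H − s) = 38700 × (103518.0 − 127) / (103518.0 − 38700) = 38700 × 103391.0 / 64818.0 ≈ 61730 mm ≈ 61.7 m.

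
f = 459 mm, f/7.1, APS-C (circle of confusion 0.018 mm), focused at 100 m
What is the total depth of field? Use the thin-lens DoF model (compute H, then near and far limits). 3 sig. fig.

Hyperfocal distance H = f²/(N·c) + f = 459²/(7.1 × 0.018) + 459 = 210681/0.1278 + 459 ≈ 1648980.1 mm ≈ 1649 m.
Near limit Dn = s·(H − f)/(H + s − 2f) = 100000 × (1648980.1 − 459) / (1648980.1 + 100000 − 2 × 459) = 100000 × 1648521.1 / 1748062.1 ≈ 94306 mm.
Far limit Df = s·(H − f)/(H − s) = 100000 × (1648980.1 − 459) / (1648980.1 − 100000) = 100000 × 1648521.1 / 1548980.1 ≈ 106426 mm.
Depth of field = Df − Dn = 106426 − 94306 ≈ 12120 mm ≈ 12.1 m.

12.1 m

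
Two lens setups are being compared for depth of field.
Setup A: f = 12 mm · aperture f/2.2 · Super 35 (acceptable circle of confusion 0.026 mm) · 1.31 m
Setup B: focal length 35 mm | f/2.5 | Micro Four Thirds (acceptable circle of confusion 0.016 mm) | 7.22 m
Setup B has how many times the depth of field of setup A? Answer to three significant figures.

1.95

Setup A: H = 12²/(2.2×0.026) + 12 ≈ 2529.5 mm; DoF = Df − Dn = 2704.3 − 864.3 ≈ 1840.0 mm.
Setup B: H = 35²/(2.5×0.016) + 35 ≈ 30660.0 mm; DoF = Df − Dn = 9433.1 − 5848.0 ≈ 3585.1 mm.
Ratio = 3585.1 / 1840.0 ≈ 1.95.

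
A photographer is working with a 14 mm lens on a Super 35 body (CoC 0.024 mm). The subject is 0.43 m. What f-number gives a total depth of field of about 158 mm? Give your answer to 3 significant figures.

f/3.49

Write h = H − f = f²/(N·c). The thin-lens limits are Dn = s·h/(h + (s−f)) and Df = s·h/(h − (s−f)), so DoF = Df − Dn = 2·s·(s−f)·h / (h² − (s−f)²).
That is a quadratic in h: DoF·h² − 2·s·(s−f)·h − DoF·(s−f)² = 0 ⇒ h = (s−f)·(s + √(s² + DoF²)) / DoF = 416 × (430 + √(430² + 158²)) / 158 = 416 × (430 + 458.109) / 158 ≈ 2338.3 mm.
Then N = f²/(c·h) = 14² / (0.024 × 2338.3) = 196 / 56.120 ≈ 3.49.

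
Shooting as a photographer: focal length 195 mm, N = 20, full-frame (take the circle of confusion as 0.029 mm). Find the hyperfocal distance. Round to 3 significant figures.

Hyperfocal distance H = f²/(N·c) + f = 195²/(20 × 0.029) + 195 = 38025/0.58 + 195 ≈ 65755.3 mm ≈ 65.8 m.

65.8 m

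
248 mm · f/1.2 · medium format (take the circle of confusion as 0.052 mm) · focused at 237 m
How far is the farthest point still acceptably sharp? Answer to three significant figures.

312 m

Hyperfocal distance H = f²/(N·c) + f = 248²/(1.2 × 0.052) + 248 = 61504/0.0624 + 248 ≈ 985889.0 mm ≈ 985.9 m.
Far limit Df = s·(H − f)/(H − s) = 237000 × (985889.0 − 248) / (985889.0 − 237000) = 237000 × 985641.0 / 748889.0 ≈ 311925 mm ≈ 312 m.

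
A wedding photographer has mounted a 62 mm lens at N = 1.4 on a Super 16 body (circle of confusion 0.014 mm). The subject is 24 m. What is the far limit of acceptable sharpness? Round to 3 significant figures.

Hyperfocal distance H = f²/(N·c) + f = 62²/(1.4 × 0.014) + 62 = 3844/0.0196 + 62 ≈ 196184.4 mm ≈ 196.2 m.
Far limit Df = s·(H − f)/(H − s) = 24000 × (196184.4 − 62) / (196184.4 − 24000) = 24000 × 196122.4 / 172184.4 ≈ 27337 mm ≈ 27.3 m.

27.3 m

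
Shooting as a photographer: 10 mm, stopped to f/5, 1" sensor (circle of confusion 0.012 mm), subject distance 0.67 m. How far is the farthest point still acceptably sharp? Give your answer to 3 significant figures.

1.11 m

Hyperfocal distance H = f²/(N·c) + f = 10²/(5 × 0.012) + 10 = 100/0.06 + 10 ≈ 1676.7 mm ≈ 1.677 m.
Far limit Df = s·(H − f)/(H − s) = 670 × (1676.7 − 10) / (1676.7 − 670) = 670 × 1666.7 / 1006.7 ≈ 1109.3 mm ≈ 1.11 m.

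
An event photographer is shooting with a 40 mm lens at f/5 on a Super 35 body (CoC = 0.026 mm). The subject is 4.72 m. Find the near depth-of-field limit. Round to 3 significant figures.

3.42 m

Hyperfocal distance H = f²/(N·c) + f = 40²/(5 × 0.026) + 40 = 1600/0.13 + 40 ≈ 12347.7 mm ≈ 12.35 m.
Near limit Dn = s·(H − f)/(H + s − 2f) = 4720 × (12347.7 − 40) / (12347.7 + 4720 − 2 × 40) = 4720 × 12307.7 / 16987.7 ≈ 3419.7 mm ≈ 3.42 m.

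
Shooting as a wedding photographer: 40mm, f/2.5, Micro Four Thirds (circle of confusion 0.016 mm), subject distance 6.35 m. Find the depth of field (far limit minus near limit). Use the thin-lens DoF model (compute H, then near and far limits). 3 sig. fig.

Hyperfocal distance H = f²/(N·c) + f = 40²/(2.5 × 0.016) + 40 = 1600/0.04 + 40 ≈ 40040.0 mm ≈ 40.04 m.
Near limit Dn = s·(H − f)/(H + s − 2f) = 6350 × (40040.0 − 40) / (40040.0 + 6350 − 2 × 40) = 6350 × 40000.0 / 46310.0 ≈ 5484.8 mm.
Far limit Df = s·(H − f)/(H − s) = 6350 × (40040.0 − 40) / (40040.0 − 6350) = 6350 × 40000.0 / 33690.0 ≈ 7539.3 mm.
Depth of field = Df − Dn = 7539.3 − 5484.8 ≈ 2054.5 mm ≈ 2.05 m.

2.05 m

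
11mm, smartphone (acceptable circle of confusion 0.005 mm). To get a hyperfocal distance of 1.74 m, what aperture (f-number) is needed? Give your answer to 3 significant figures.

f/14

Rearrange H = f²/(N·c) + f for N: N = f² / ((H − f)·c).
N = 11² / ((1740 − 11) × 0.005) = 121 / 8.645 ≈ 14.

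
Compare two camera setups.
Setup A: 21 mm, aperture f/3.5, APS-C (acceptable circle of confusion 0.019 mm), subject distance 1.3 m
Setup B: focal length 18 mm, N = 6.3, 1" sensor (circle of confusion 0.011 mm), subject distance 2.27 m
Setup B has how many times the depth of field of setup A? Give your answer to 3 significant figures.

Setup A: H = 21²/(3.5×0.019) + 21 ≈ 6652.6 mm; DoF = Df − Dn = 1610.64 − 1089.81 ≈ 520.83 mm.
Setup B: H = 18²/(6.3×0.011) + 18 ≈ 4693.3 mm; DoF = Df − Dn = 4379.5 − 1532.0 ≈ 2847.5 mm.
Ratio = 2847.5 / 520.83 ≈ 5.47.

5.47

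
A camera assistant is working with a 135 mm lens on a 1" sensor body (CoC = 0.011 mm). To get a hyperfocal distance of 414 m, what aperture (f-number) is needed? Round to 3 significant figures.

f/4

Rearrange H = f²/(N·c) + f for N: N = f² / ((H − f)·c).
N = 135² / ((414000 − 135) × 0.011) = 18225 / 4553 ≈ 4.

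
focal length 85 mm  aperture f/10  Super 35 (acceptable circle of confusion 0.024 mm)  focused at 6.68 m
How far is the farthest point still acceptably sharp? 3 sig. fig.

Hyperfocal distance H = f²/(N·c) + f = 85²/(10 × 0.024) + 85 = 7225/0.24 + 85 ≈ 30189.2 mm ≈ 30.19 m.
Far limit Df = s·(H − f)/(H − s) = 6680 × (30189.2 − 85) / (30189.2 − 6680) = 6680 × 30104.2 / 23509.2 ≈ 8553.9 mm ≈ 8.55 m.

8.55 m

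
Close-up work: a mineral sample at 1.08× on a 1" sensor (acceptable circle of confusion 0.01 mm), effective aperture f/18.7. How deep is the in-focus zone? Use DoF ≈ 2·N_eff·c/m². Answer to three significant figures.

At magnification m, DoF ≈ 2·N_eff·c/m² = 2 × 18.7 × 0.01 / 1.08² = 0.374 / 1.166 ≈ 0.321 mm.

0.321 mm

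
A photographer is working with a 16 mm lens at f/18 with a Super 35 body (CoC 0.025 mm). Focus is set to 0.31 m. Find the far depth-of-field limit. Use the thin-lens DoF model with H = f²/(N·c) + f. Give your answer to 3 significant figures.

0.642 m

Hyperfocal distance H = f²/(N·c) + f = 16²/(18 × 0.025) + 16 = 256/0.45 + 16 ≈ 584.9 mm ≈ 0.585 m.
Far limit Df = s·(H − f)/(H − s) = 310 × (584.9 − 16) / (584.9 − 310) = 310 × 568.9 / 274.9 ≈ 641.55 mm ≈ 0.642 m.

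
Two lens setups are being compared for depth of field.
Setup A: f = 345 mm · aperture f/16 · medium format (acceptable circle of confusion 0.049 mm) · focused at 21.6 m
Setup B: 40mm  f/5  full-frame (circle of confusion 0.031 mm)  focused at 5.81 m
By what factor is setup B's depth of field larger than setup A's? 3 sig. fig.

Setup A: H = 345²/(16×0.049) + 345 ≈ 152162.6 mm; DoF = Df − Dn = 25116.4 − 18947.3 ≈ 6169.1 mm.
Setup B: H = 40²/(5×0.031) + 40 ≈ 10362.6 mm; DoF = Df − Dn = 13173.7 − 3726.8 ≈ 9446.9 mm.
Ratio = 9446.9 / 6169.1 ≈ 1.53.

1.53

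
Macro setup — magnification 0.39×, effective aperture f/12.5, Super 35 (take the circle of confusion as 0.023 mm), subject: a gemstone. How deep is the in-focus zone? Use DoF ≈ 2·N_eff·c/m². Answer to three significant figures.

At magnification m, DoF ≈ 2·N_eff·c/m² = 2 × 12.5 × 0.023 / 0.39² = 0.575 / 0.1521 ≈ 3.78 mm.

3.78 mm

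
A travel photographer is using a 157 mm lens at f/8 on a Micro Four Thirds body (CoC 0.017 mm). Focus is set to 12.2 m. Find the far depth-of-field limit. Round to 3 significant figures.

Hyperfocal distance H = f²/(N·c) + f = 157²/(8 × 0.017) + 157 = 24649/0.136 + 157 ≈ 181399.6 mm ≈ 181.4 m.
Far limit Df = s·(H − f)/(H − s) = 12200 × (181399.6 − 157) / (181399.6 − 12200) = 12200 × 181242.6 / 169199.6 ≈ 13068 mm ≈ 13.1 m.

13.1 m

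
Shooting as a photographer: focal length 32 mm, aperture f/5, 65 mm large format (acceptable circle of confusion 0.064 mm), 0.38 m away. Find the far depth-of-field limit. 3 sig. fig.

Hyperfocal distance H = f²/(N·c) + f = 32²/(5 × 0.064) + 32 = 1024/0.32 + 32 ≈ 3232.0 mm ≈ 3.232 m.
Far limit Df = s·(H − f)/(H − s) = 380 × (3232.0 − 32) / (3232.0 − 380) = 380 × 3200.0 / 2852.0 ≈ 426.37 mm.

426 mm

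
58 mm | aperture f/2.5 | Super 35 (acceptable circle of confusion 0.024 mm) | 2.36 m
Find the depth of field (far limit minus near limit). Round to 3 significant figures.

Hyperfocal distance H = f²/(N·c) + f = 58²/(2.5 × 0.024) + 58 = 3364/0.06 + 58 ≈ 56124.7 mm ≈ 56.12 m.
Near limit Dn = s·(H − f)/(H + s − 2f) = 2360 × (56124.7 − 58) / (56124.7 + 2360 − 2 × 58) = 2360 × 56066.7 / 58368.7 ≈ 2266.92 mm.
Far limit Df = s·(H − f)/(H − s) = 2360 × (56124.7 − 58) / (56124.7 − 2360) = 2360 × 56066.7 / 53764.7 ≈ 2461.05 mm.
Depth of field = Df − Dn = 2461.05 − 2266.92 ≈ 194.13 mm.

194 mm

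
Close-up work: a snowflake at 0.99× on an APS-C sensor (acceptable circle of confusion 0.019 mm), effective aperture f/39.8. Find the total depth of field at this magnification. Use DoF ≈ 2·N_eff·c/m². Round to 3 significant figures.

1.54 mm

At magnification m, DoF ≈ 2·N_eff·c/m² = 2 × 39.8 × 0.019 / 0.99² = 1.512 / 0.9801 ≈ 1.54 mm.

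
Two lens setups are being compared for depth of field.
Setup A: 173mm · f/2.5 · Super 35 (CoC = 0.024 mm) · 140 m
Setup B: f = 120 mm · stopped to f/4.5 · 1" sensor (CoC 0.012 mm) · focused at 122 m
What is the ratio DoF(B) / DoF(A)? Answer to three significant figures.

1.65

Setup A: H = 173²/(2.5×0.024) + 173 ≈ 498989.7 mm; DoF = Df − Dn = 194530 − 109348 ≈ 85182 mm.
Setup B: H = 120²/(4.5×0.012) + 120 ≈ 266786.7 mm; DoF = Df − Dn = 224698 − 83731 ≈ 140967 mm.
Ratio = 140967 / 85182 ≈ 1.65.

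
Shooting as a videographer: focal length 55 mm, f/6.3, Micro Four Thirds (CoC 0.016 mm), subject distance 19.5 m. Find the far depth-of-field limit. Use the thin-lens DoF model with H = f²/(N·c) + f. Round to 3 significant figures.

55.4 m

Hyperfocal distance H = f²/(N·c) + f = 55²/(6.3 × 0.016) + 55 = 3025/0.1008 + 55 ≈ 30064.9 mm ≈ 30.06 m.
Far limit Df = s·(H − f)/(H − s) = 19500 × (30064.9 − 55) / (30064.9 − 19500) = 19500 × 30009.9 / 10564.9 ≈ 55390 mm ≈ 55.4 m.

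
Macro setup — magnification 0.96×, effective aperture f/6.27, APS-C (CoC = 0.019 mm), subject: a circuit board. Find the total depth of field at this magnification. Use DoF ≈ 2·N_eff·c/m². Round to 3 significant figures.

At magnification m, DoF ≈ 2·N_eff·c/m² = 2 × 6.27 × 0.019 / 0.96² = 0.2383 / 0.9216 ≈ 0.259 mm.

0.259 mm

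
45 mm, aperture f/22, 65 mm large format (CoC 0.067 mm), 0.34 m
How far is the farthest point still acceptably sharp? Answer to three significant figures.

Hyperfocal distance H = f²/(N·c) + f = 45²/(22 × 0.067) + 45 = 2025/1.474 + 45 ≈ 1418.8 mm ≈ 1.419 m.
Far limit Df = s·(H − f)/(H − s) = 340 × (1418.8 − 45) / (1418.8 − 340) = 340 × 1373.8 / 1078.8 ≈ 432.97 mm.

433 mm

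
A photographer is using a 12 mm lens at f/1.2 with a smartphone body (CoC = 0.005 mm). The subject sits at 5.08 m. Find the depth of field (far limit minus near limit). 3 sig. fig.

Hyperfocal distance H = f²/(N·c) + f = 12²/(1.2 × 0.005) + 12 = 144/0.006 + 12 ≈ 24012.0 mm ≈ 24.01 m.
Near limit Dn = s·(H − f)/(H + s − 2f) = 5080 × (24012.0 − 12) / (24012.0 + 5080 − 2 × 12) = 5080 × 24000.0 / 29068.0 ≈ 4194.3 mm.
Far limit Df = s·(H − f)/(H − s) = 5080 × (24012.0 − 12) / (24012.0 − 5080) = 5080 × 24000.0 / 18932.0 ≈ 6439.9 mm.
Depth of field = Df − Dn = 6439.9 − 4194.3 ≈ 2245.6 mm ≈ 2.25 m.

2.25 m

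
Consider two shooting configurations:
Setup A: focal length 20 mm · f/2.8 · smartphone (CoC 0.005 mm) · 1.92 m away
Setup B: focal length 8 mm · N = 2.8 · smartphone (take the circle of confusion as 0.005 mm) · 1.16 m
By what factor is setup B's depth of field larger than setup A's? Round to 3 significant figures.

2.43

Setup A: H = 20²/(2.8×0.005) + 20 ≈ 28591.4 mm; DoF = Df − Dn = 2056.78 − 1800.28 ≈ 256.50 mm.
Setup B: H = 8²/(2.8×0.005) + 8 ≈ 4579.4 mm; DoF = Df − Dn = 1550.80 − 926.52 ≈ 624.28 mm.
Ratio = 624.28 / 256.50 ≈ 2.43.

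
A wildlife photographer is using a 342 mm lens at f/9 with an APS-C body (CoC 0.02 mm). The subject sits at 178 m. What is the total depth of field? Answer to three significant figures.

Hyperfocal distance H = f²/(N·c) + f = 342²/(9 × 0.02) + 342 = 116964/0.18 + 342 ≈ 650142.0 mm ≈ 650.1 m.
Near limit Dn = s·(H − f)/(H + s − 2f) = 178000 × (650142.0 − 342) / (650142.0 + 178000 − 2 × 342) = 178000 × 649800.0 / 827458.0 ≈ 139783 mm.
Far limit Df = s·(H − f)/(H − s) = 178000 × (650142.0 − 342) / (650142.0 − 178000) = 178000 × 649800.0 / 472142.0 ≈ 244978 mm.
Depth of field = Df − Dn = 244978 − 139783 ≈ 105195 mm ≈ 105 m.

105 m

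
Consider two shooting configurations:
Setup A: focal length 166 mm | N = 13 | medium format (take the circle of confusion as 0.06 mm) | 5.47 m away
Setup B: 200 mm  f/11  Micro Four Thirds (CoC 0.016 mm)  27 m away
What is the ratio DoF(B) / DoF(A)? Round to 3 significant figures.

3.84

Setup A: H = 166²/(13×0.06) + 166 ≈ 35494.2 mm; DoF = Df − Dn = 6436.3 − 4756.0 ≈ 1680.3 mm.
Setup B: H = 200²/(11×0.016) + 200 ≈ 227472.7 mm; DoF = Df − Dn = 30609.5 − 24152.0 ≈ 6457.5 mm.
Ratio = 6457.5 / 1680.3 ≈ 3.84.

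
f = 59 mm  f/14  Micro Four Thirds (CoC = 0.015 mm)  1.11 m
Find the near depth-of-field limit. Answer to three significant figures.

Hyperfocal distance H = f²/(N·c) + f = 59²/(14 × 0.015) + 59 = 3481/0.21 + 59 ≈ 16635.2 mm ≈ 16.64 m.
Near limit Dn = s·(H − f)/(H + s − 2f) = 1110 × (16635.2 − 59) / (16635.2 + 1110 − 2 × 59) = 1110 × 16576.2 / 17627.2 ≈ 1043.8 mm ≈ 1.04 m.

1.04 m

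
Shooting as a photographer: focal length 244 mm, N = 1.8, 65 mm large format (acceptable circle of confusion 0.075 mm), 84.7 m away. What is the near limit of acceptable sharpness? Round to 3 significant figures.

Hyperfocal distance H = f²/(N·c) + f = 244²/(1.8 × 0.075) + 244 = 59536/0.135 + 244 ≈ 441251.4 mm ≈ 441.3 m.
Near limit Dn = s·(H − f)/(H + s − 2f) = 84700 × (441251.4 − 244) / (441251.4 + 84700 − 2 × 244) = 84700 × 441007.4 / 525463.4 ≈ 71086 mm ≈ 71.1 m.

71.1 m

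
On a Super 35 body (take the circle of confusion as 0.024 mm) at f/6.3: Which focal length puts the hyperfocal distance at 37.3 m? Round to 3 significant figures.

From H = f²/(N·c) + f, with f ≪ H: f ≈ √(H·N·c) = √(37300 × 6.3 × 0.024) = √5639.8 ≈ 75.10 mm.
Exact: f² + N·c·f − N·c·H = 0 ⇒ f = (−N·c + √((N·c)² + 4·N·c·H))/2 = (−0.1512 + √22559)/2 ≈ 75.023 mm ≈ 75.0 mm.

75.0 mm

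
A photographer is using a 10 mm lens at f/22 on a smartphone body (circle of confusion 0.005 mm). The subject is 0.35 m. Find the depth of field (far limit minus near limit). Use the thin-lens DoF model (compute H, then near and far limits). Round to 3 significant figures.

304 mm

Hyperfocal distance H = f²/(N·c) + f = 10²/(22 × 0.005) + 10 = 100/0.11 + 10 ≈ 919.1 mm ≈ 0.919 m.
Near limit Dn = s·(H − f)/(H + s − 2f) = 350 × (919.1 − 10) / (919.1 + 350 − 2 × 10) = 350 × 909.1 / 1249.1 ≈ 254.73 mm.
Far limit Df = s·(H − f)/(H − s) = 350 × (919.1 − 10) / (919.1 − 350) = 350 × 909.1 / 569.1 ≈ 559.11 mm.
Depth of field = Df − Dn = 559.11 − 254.73 ≈ 304.38 mm.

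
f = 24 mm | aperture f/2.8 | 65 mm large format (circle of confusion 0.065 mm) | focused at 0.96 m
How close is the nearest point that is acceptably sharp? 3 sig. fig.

Hyperfocal distance H = f²/(N·c) + f = 24²/(2.8 × 0.065) + 24 = 576/0.182 + 24 ≈ 3188.8 mm ≈ 3.189 m.
Near limit Dn = s·(H − f)/(H + s − 2f) = 960 × (3188.8 − 24) / (3188.8 + 960 − 2 × 24) = 960 × 3164.8 / 4100.8 ≈ 740.88 mm ≈ 0.741 m.

0.741 m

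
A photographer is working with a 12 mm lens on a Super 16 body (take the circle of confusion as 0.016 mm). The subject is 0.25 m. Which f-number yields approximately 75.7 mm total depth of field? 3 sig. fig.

f/5.60

Write h = H − f = f²/(N·c). The thin-lens limits are Dn = s·h/(h + (s−f)) and Df = s·h/(h − (s−f)), so DoF = Df − Dn = 2·s·(s−f)·h / (h² − (s−f)²).
That is a quadratic in h: DoF·h² − 2·s·(s−f)·h − DoF·(s−f)² = 0 ⇒ h = (s−f)·(s + √(s² + DoF²)) / DoF = 238 × (250 + √(250² + 75.7²)) / 75.7 = 238 × (250 + 261.210) / 75.7 ≈ 1607.2 mm.
Then N = f²/(c·h) = 12² / (0.016 × 1607.2) = 144 / 25.716 ≈ 5.60.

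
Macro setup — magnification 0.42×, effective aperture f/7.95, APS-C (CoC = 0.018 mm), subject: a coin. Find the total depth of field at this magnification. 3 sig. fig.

At magnification m, DoF ≈ 2·N_eff·c/m² = 2 × 7.95 × 0.018 / 0.42² = 0.2862 / 0.1764 ≈ 1.62 mm.

1.62 mm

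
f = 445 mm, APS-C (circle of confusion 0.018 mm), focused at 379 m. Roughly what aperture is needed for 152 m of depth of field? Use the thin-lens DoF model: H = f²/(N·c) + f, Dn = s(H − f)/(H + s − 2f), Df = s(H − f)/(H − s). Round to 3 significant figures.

f/5.61

Write h = H − f = f²/(N·c). The thin-lens limits are Dn = s·h/(h + (s−f)) and Df = s·h/(h − (s−f)), so DoF = Df − Dn = 2·s·(s−f)·h / (h² − (s−f)²).
That is a quadratic in h: DoF·h² − 2·s·(s−f)·h − DoF·(s−f)² = 0 ⇒ h = (s−f)·(s + √(s² + DoF²)) / DoF = 378555 × (379000 + √(379000² + 152000²)) / 152000 = 378555 × (379000 + 408344) / 152000 ≈ 1960876 mm.
Then N = f²/(c·h) = 445² / (0.018 × 1960876) = 198025 / 35296 ≈ 5.61.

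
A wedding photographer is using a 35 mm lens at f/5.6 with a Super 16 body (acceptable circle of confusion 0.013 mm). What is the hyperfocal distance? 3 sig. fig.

16.9 m

Hyperfocal distance H = f²/(N·c) + f = 35²/(5.6 × 0.013) + 35 = 1225/0.0728 + 35 ≈ 16861.9 mm ≈ 16.9 m.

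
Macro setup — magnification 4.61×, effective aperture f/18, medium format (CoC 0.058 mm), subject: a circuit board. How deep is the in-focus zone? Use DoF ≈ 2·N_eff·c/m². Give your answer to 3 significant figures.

At magnification m, DoF ≈ 2·N_eff·c/m² = 2 × 18 × 0.058 / 4.61² = 2.088 / 21.25 ≈ 0.0982 mm.

0.0982 mm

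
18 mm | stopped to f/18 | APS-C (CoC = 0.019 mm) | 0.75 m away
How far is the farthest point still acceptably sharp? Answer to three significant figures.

Hyperfocal distance H = f²/(N·c) + f = 18²/(18 × 0.019) + 18 = 324/0.342 + 18 ≈ 965.4 mm ≈ 0.965 m.
Far limit Df = s·(H − f)/(H − s) = 750 × (965.4 − 18) / (965.4 − 750) = 750 × 947.4 / 215.4 ≈ 3299.1 mm ≈ 3.30 m.

3.30 m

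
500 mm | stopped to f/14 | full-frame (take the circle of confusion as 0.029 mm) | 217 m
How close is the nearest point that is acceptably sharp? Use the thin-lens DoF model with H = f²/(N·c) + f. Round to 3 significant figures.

Hyperfocal distance H = f²/(N·c) + f = 500²/(14 × 0.029) + 500 = 250000/0.406 + 500 ≈ 616263.5 mm ≈ 616.3 m.
Near limit Dn = s·(H − f)/(H + s − 2f) = 217000 × (616263.5 − 500) / (616263.5 + 217000 − 2 × 500) = 217000 × 615763.5 / 832263.5 ≈ 160551 mm ≈ 161 m.

161 m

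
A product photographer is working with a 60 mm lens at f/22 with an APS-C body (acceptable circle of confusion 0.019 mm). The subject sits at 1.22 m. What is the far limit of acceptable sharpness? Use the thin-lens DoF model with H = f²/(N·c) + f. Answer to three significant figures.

Hyperfocal distance H = f²/(N·c) + f = 60²/(22 × 0.019) + 60 = 3600/0.418 + 60 ≈ 8672.4 mm ≈ 8.672 m.
Far limit Df = s·(H − f)/(H − s) = 1220 × (8672.4 − 60) / (8672.4 − 1220) = 1220 × 8612.4 / 7452.4 ≈ 1409.9 mm ≈ 1.41 m.

1.41 m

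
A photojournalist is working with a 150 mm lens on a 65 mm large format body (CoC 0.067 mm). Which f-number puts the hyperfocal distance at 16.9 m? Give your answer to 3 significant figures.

f/20

Rearrange H = f²/(N·c) + f for N: N = f² / ((H − f)·c).
N = 150² / ((16900 − 150) × 0.067) = 22500 / 1122 ≈ 20.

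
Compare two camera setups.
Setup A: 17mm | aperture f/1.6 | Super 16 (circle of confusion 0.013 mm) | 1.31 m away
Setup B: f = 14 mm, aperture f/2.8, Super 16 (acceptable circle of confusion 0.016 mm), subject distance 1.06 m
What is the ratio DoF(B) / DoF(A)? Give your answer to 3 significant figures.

2.19

Setup A: H = 17²/(1.6×0.013) + 17 ≈ 13911.2 mm; DoF = Df − Dn = 1444.42 − 1198.47 ≈ 245.95 mm.
Setup B: H = 14²/(2.8×0.016) + 14 ≈ 4389.0 mm; DoF = Df − Dn = 1393.06 − 855.47 ≈ 537.59 mm.
Ratio = 537.59 / 245.95 ≈ 2.19.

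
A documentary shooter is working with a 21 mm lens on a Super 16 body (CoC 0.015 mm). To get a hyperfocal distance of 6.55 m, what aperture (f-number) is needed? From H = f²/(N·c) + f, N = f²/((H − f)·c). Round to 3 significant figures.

Rearrange H = f²/(N·c) + f for N: N = f² / ((H − f)·c).
N = 21² / ((6550 − 21) × 0.015) = 441 / 97.94 ≈ 4.50.

f/4.50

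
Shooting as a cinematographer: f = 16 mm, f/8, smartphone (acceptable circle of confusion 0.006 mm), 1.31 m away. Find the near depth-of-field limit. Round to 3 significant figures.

Hyperfocal distance H = f²/(N·c) + f = 16²/(8 × 0.006) + 16 = 256/0.048 + 16 ≈ 5349.3 mm ≈ 5.349 m.
Near limit Dn = s·(H − f)/(H + s − 2f) = 1310 × (5349.3 − 16) / (5349.3 + 1310 − 2 × 16) = 1310 × 5333.3 / 6627.3 ≈ 1054.2 mm ≈ 1.05 m.

1.05 m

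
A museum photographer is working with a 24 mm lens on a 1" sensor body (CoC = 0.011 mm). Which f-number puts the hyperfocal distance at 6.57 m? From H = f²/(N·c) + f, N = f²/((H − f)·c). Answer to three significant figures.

f/8

Rearrange H = f²/(N·c) + f for N: N = f² / ((H − f)·c).
N = 24² / ((6570 − 24) × 0.011) = 576 / 72.01 ≈ 8.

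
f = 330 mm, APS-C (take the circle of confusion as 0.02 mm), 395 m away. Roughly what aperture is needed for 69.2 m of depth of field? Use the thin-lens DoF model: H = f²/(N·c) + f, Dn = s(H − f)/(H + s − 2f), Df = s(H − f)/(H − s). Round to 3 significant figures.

f/1.20

Write h = H − f = f²/(N·c). The thin-lens limits are Dn = s·h/(h + (s−f)) and Df = s·h/(h − (s−f)), so DoF = Df − Dn = 2·s·(s−f)·h / (h² − (s−f)²).
That is a quadratic in h: DoF·h² − 2·s·(s−f)·h − DoF·(s−f)² = 0 ⇒ h = (s−f)·(s + √(s² + DoF²)) / DoF = 394670 × (395000 + √(395000² + 69200²)) / 69200 = 394670 × (395000 + 401016) / 69200 ≈ 4539936 mm.
Then N = f²/(c·h) = 330² / (0.02 × 4539936) = 108900 / 90799 ≈ 1.20.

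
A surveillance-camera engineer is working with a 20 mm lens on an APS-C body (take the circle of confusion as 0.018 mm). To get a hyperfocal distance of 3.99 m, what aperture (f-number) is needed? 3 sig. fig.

Rearrange H = f²/(N·c) + f for N: N = f² / ((H − f)·c).
N = 20² / ((3990 − 20) × 0.018) = 400 / 71.46 ≈ 5.60.

f/5.60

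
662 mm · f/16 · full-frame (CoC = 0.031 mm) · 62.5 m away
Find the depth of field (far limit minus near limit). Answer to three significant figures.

8.79 m

Hyperfocal distance H = f²/(N·c) + f = 662²/(16 × 0.031) + 662 = 438244/0.496 + 662 ≈ 884218.5 mm ≈ 884.2 m.
Near limit Dn = s·(H − f)/(H + s − 2f) = 62500 × (884218.5 − 662) / (884218.5 + 62500 − 2 × 662) = 62500 × 883556.5 / 945394.5 ≈ 58411.9 mm.
Far limit Df = s·(H − f)/(H − s) = 62500 × (884218.5 − 662) / (884218.5 − 62500) = 62500 × 883556.5 / 821718.5 ≈ 67203.4 mm.
Depth of field = Df − Dn = 67203.4 − 58411.9 ≈ 8791.5 mm ≈ 8.79 m.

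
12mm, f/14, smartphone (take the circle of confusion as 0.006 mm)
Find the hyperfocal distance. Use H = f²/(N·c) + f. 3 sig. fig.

1.73 m

Hyperfocal distance H = f²/(N·c) + f = 12²/(14 × 0.006) + 12 = 144/0.084 + 12 ≈ 1726.3 mm ≈ 1.73 m.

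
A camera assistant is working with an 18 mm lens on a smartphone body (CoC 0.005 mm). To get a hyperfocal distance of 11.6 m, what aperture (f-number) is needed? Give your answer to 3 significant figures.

Rearrange H = f²/(N·c) + f for N: N = f² / ((H − f)·c).
N = 18² / ((11600 − 18) × 0.005) = 324 / 57.91 ≈ 5.59.

f/5.59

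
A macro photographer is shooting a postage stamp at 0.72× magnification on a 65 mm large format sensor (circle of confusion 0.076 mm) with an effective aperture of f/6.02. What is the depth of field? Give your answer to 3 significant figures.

At magnification m, DoF ≈ 2·N_eff·c/m² = 2 × 6.02 × 0.076 / 0.72² = 0.915 / 0.5184 ≈ 1.77 mm.

1.77 mm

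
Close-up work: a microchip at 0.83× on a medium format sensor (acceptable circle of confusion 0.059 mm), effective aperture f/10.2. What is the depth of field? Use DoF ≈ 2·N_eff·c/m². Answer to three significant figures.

At magnification m, DoF ≈ 2·N_eff·c/m² = 2 × 10.2 × 0.059 / 0.83² = 1.204 / 0.6889 ≈ 1.75 mm.

1.75 mm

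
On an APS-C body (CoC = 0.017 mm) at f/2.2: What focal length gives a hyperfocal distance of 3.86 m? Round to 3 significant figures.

From H = f²/(N·c) + f, with f ≪ H: f ≈ √(H·N·c) = √(3860 × 2.2 × 0.017) = √144.36 ≈ 12.02 mm.
The +f correction barely moves this — solving exactly, f² + N·c·f − N·c·H = 0 ⇒ f = (−N·c + √((N·c)² + 4·N·c·H))/2 = (−0.0374 + √577.46)/2 ≈ 11.996 mm, so f ≈ 12.0 mm.

12.0 mm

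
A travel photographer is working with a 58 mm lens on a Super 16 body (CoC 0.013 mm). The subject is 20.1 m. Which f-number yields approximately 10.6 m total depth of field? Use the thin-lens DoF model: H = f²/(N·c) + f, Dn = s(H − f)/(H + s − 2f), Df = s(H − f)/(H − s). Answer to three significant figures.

f/3.20

Write h = H − f = f²/(N·c). The thin-lens limits are Dn = s·h/(h + (s−f)) and Df = s·h/(h − (s−f)), so DoF = Df − Dn = 2·s·(s−f)·h / (h² − (s−f)²).
That is a quadratic in h: DoF·h² − 2·s·(s−f)·h − DoF·(s−f)² = 0 ⇒ h = (s−f)·(s + √(s² + DoF²)) / DoF = 20042 × (20100 + √(20100² + 10600²)) / 10600 = 20042 × (20100 + 22723.8) / 10600 ≈ 80969 mm.
Then N = f²/(c·h) = 58² / (0.013 × 80969) = 3364 / 1052.6 ≈ 3.20.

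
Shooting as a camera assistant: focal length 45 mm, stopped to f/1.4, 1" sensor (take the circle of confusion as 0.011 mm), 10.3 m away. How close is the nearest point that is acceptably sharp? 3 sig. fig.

Hyperfocal distance H = f²/(N·c) + f = 45²/(1.4 × 0.011) + 45 = 2025/0.0154 + 45 ≈ 131538.5 mm ≈ 131.5 m.
Near limit Dn = s·(H − f)/(H + s − 2f) = 10300 × (131538.5 − 45) / (131538.5 + 10300 − 2 × 45) = 10300 × 131493.5 / 141748.5 ≈ 9554.8 mm ≈ 9.55 m.

9.55 m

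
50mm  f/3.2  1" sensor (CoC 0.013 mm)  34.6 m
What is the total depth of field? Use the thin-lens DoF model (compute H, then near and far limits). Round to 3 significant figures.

Hyperfocal distance H = f²/(N·c) + f = 50²/(3.2 × 0.013) + 50 = 2500/0.0416 + 50 ≈ 60146.2 mm ≈ 60.15 m.
Near limit Dn = s·(H − f)/(H + s − 2f) = 34600 × (60146.2 − 50) / (60146.2 + 34600 − 2 × 50) = 34600 × 60096.2 / 94646.2 ≈ 21969 mm.
Far limit Df = s·(H − f)/(H − s) = 34600 × (60146.2 − 50) / (60146.2 − 34600) = 34600 × 60096.2 / 25546.2 ≈ 81395 mm.
Depth of field = Df − Dn = 81395 − 21969 ≈ 59426 mm ≈ 59.4 m.

59.4 m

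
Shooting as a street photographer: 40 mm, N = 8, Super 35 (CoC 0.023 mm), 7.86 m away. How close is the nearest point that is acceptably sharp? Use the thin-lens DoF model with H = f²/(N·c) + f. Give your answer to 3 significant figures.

Hyperfocal distance H = f²/(N·c) + f = 40²/(8 × 0.023) + 40 = 1600/0.184 + 40 ≈ 8735.7 mm ≈ 8.736 m.
Near limit Dn = s·(H − f)/(H + s − 2f) = 7860 × (8735.7 − 40) / (8735.7 + 7860 − 2 × 40) = 7860 × 8695.7 / 16515.7 ≈ 4138.4 mm ≈ 4.14 m.

4.14 m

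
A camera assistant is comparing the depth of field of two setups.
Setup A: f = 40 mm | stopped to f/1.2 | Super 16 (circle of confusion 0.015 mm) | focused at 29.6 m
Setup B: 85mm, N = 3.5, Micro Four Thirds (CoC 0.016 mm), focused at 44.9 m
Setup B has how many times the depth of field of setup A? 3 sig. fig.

Setup A: H = 40²/(1.2×0.015) + 40 ≈ 88928.9 mm; DoF = Df − Dn = 44348 − 22213 ≈ 22135 mm.
Setup B: H = 85²/(3.5×0.016) + 85 ≈ 129102.9 mm; DoF = Df − Dn = 68797 − 33325 ≈ 35472 mm.
Ratio = 35472 / 22135 ≈ 1.60.

1.60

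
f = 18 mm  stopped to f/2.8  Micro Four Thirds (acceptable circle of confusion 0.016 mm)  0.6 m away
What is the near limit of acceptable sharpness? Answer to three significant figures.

0.555 m

Hyperfocal distance H = f²/(N·c) + f = 18²/(2.8 × 0.016) + 18 = 324/0.0448 + 18 ≈ 7250.1 mm ≈ 7.250 m.
Near limit Dn = s·(H − f)/(H + s − 2f) = 600 × (7250.1 − 18) / (7250.1 + 600 − 2 × 18) = 600 × 7232.1 / 7814.1 ≈ 555.31 mm ≈ 0.555 m.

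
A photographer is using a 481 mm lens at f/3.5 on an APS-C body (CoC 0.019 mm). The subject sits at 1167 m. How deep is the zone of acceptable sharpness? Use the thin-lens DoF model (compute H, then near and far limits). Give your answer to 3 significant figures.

882 m

Hyperfocal distance H = f²/(N·c) + f = 481²/(3.5 × 0.019) + 481 = 231361/0.0665 + 481 ≈ 3479593.8 mm ≈ 3480 m.
Near limit Dn = s·(H − f)/(H + s − 2f) = 1167000 × (3479593.8 − 481) / (3479593.8 + 1167000 − 2 × 481) = 1167000 × 3479112.8 / 4645631.8 ≈ 873966 mm.
Far limit Df = s·(H − f)/(H − s) = 1167000 × (3479593.8 − 481) / (3479593.8 − 1167000) = 1167000 × 3479112.8 / 2312593.8 ≈ 1755658 mm.
Depth of field = Df − Dn = 1755658 − 873966 ≈ 881692 mm ≈ 882 m.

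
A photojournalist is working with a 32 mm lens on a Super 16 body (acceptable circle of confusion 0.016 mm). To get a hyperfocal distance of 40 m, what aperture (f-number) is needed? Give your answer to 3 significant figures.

Rearrange H = f²/(N·c) + f for N: N = f² / ((H − f)·c).
N = 32² / ((40000 − 32) × 0.016) = 1024 / 639.5 ≈ 1.60.

f/1.60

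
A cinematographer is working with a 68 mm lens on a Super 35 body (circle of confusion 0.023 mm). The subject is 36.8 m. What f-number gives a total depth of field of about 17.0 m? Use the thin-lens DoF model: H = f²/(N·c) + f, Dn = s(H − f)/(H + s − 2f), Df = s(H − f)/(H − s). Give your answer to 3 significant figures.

Write h = H − f = f²/(N·c). The thin-lens limits are Dn = s·h/(h + (s−f)) and Df = s·h/(h − (s−f)), so DoF = Df − Dn = 2·s·(s−f)·h / (h² − (s−f)²).
That is a quadratic in h: DoF·h² − 2·s·(s−f)·h − DoF·(s−f)² = 0 ⇒ h = (s−f)·(s + √(s² + DoF²)) / DoF = 36732 × (36800 + √(36800² + 17000²)) / 17000 = 36732 × (36800 + 40536.9) / 17000 ≈ 167102 mm.
Then N = f²/(c·h) = 68² / (0.023 × 167102) = 4624 / 3843.4 ≈ 1.20.

f/1.20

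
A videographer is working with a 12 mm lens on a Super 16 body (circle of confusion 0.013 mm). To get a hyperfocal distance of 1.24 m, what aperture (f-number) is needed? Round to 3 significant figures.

Rearrange H = f²/(N·c) + f for N: N = f² / ((H − f)·c).
N = 12² / ((1240 − 12) × 0.013) = 144 / 15.96 ≈ 9.02.

f/9.02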